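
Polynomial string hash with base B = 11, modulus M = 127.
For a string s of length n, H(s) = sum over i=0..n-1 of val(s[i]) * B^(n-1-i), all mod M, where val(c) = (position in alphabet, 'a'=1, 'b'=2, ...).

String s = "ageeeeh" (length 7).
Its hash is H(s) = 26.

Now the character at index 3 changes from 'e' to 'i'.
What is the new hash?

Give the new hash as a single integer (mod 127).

val('e') = 5, val('i') = 9
Position k = 3, exponent = n-1-k = 3
B^3 mod M = 11^3 mod 127 = 61
Delta = (9 - 5) * 61 mod 127 = 117
New hash = (26 + 117) mod 127 = 16

Answer: 16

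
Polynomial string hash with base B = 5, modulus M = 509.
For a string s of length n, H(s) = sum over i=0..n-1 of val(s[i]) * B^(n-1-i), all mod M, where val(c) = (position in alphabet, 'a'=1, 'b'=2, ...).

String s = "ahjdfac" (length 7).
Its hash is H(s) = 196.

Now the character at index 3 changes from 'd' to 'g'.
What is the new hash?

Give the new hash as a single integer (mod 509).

val('d') = 4, val('g') = 7
Position k = 3, exponent = n-1-k = 3
B^3 mod M = 5^3 mod 509 = 125
Delta = (7 - 4) * 125 mod 509 = 375
New hash = (196 + 375) mod 509 = 62

Answer: 62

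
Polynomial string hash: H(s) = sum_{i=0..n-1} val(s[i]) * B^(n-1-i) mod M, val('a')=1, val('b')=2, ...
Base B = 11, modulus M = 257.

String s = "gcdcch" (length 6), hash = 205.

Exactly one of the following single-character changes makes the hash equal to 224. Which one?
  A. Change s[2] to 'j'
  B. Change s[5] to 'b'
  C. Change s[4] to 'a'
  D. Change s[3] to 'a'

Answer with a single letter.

Answer: A

Derivation:
Option A: s[2]='d'->'j', delta=(10-4)*11^3 mod 257 = 19, hash=205+19 mod 257 = 224 <-- target
Option B: s[5]='h'->'b', delta=(2-8)*11^0 mod 257 = 251, hash=205+251 mod 257 = 199
Option C: s[4]='c'->'a', delta=(1-3)*11^1 mod 257 = 235, hash=205+235 mod 257 = 183
Option D: s[3]='c'->'a', delta=(1-3)*11^2 mod 257 = 15, hash=205+15 mod 257 = 220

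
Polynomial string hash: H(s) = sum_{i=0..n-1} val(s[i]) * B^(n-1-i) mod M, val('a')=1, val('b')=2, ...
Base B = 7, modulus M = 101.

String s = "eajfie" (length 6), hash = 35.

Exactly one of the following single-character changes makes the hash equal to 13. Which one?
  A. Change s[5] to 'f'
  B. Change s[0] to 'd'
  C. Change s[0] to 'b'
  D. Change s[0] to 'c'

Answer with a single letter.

Option A: s[5]='e'->'f', delta=(6-5)*7^0 mod 101 = 1, hash=35+1 mod 101 = 36
Option B: s[0]='e'->'d', delta=(4-5)*7^5 mod 101 = 60, hash=35+60 mod 101 = 95
Option C: s[0]='e'->'b', delta=(2-5)*7^5 mod 101 = 79, hash=35+79 mod 101 = 13 <-- target
Option D: s[0]='e'->'c', delta=(3-5)*7^5 mod 101 = 19, hash=35+19 mod 101 = 54

Answer: C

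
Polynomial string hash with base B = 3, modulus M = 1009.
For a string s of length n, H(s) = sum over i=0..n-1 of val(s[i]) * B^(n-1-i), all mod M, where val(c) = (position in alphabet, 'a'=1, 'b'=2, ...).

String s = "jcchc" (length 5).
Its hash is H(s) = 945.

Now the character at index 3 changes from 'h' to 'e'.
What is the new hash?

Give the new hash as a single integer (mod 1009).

Answer: 936

Derivation:
val('h') = 8, val('e') = 5
Position k = 3, exponent = n-1-k = 1
B^1 mod M = 3^1 mod 1009 = 3
Delta = (5 - 8) * 3 mod 1009 = 1000
New hash = (945 + 1000) mod 1009 = 936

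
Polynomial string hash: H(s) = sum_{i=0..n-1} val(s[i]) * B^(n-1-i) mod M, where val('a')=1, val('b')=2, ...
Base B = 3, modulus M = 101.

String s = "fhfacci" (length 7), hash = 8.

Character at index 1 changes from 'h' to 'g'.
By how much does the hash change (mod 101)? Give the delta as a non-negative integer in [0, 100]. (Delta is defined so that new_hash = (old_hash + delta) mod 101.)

Delta formula: (val(new) - val(old)) * B^(n-1-k) mod M
  val('g') - val('h') = 7 - 8 = -1
  B^(n-1-k) = 3^5 mod 101 = 41
  Delta = -1 * 41 mod 101 = 60

Answer: 60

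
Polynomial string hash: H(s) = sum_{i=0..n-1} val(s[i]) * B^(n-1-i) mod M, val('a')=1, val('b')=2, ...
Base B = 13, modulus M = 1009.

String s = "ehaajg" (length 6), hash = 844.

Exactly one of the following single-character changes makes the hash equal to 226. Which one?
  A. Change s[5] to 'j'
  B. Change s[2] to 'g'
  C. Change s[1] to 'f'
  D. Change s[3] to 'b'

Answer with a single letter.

Answer: C

Derivation:
Option A: s[5]='g'->'j', delta=(10-7)*13^0 mod 1009 = 3, hash=844+3 mod 1009 = 847
Option B: s[2]='a'->'g', delta=(7-1)*13^3 mod 1009 = 65, hash=844+65 mod 1009 = 909
Option C: s[1]='h'->'f', delta=(6-8)*13^4 mod 1009 = 391, hash=844+391 mod 1009 = 226 <-- target
Option D: s[3]='a'->'b', delta=(2-1)*13^2 mod 1009 = 169, hash=844+169 mod 1009 = 4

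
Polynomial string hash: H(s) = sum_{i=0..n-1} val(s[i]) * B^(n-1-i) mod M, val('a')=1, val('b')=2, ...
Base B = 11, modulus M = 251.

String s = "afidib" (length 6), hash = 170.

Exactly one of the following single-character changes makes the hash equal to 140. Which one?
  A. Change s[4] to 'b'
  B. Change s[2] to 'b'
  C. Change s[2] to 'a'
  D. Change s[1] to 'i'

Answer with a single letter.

Option A: s[4]='i'->'b', delta=(2-9)*11^1 mod 251 = 174, hash=170+174 mod 251 = 93
Option B: s[2]='i'->'b', delta=(2-9)*11^3 mod 251 = 221, hash=170+221 mod 251 = 140 <-- target
Option C: s[2]='i'->'a', delta=(1-9)*11^3 mod 251 = 145, hash=170+145 mod 251 = 64
Option D: s[1]='f'->'i', delta=(9-6)*11^4 mod 251 = 249, hash=170+249 mod 251 = 168

Answer: B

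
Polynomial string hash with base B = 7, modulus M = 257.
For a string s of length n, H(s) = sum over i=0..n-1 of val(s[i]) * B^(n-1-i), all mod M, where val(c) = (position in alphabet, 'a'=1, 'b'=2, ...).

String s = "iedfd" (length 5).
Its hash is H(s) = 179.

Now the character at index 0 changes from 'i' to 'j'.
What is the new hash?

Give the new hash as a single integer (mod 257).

Answer: 10

Derivation:
val('i') = 9, val('j') = 10
Position k = 0, exponent = n-1-k = 4
B^4 mod M = 7^4 mod 257 = 88
Delta = (10 - 9) * 88 mod 257 = 88
New hash = (179 + 88) mod 257 = 10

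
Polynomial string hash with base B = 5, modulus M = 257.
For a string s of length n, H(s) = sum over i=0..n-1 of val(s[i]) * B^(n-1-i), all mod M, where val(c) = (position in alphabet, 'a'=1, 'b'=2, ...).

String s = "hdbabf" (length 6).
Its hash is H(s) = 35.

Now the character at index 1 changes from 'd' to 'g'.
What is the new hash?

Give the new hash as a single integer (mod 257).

Answer: 111

Derivation:
val('d') = 4, val('g') = 7
Position k = 1, exponent = n-1-k = 4
B^4 mod M = 5^4 mod 257 = 111
Delta = (7 - 4) * 111 mod 257 = 76
New hash = (35 + 76) mod 257 = 111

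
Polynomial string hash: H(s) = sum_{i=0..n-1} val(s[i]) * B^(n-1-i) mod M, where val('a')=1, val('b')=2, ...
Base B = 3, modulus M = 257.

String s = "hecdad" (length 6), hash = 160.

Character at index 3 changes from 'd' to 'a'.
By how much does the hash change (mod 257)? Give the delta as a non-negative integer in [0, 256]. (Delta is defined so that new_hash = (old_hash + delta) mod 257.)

Delta formula: (val(new) - val(old)) * B^(n-1-k) mod M
  val('a') - val('d') = 1 - 4 = -3
  B^(n-1-k) = 3^2 mod 257 = 9
  Delta = -3 * 9 mod 257 = 230

Answer: 230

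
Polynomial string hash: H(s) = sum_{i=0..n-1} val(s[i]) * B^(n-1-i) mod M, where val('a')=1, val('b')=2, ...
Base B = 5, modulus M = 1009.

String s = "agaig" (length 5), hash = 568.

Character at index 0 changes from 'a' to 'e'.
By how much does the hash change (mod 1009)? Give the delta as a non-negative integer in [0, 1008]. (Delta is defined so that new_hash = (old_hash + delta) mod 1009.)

Delta formula: (val(new) - val(old)) * B^(n-1-k) mod M
  val('e') - val('a') = 5 - 1 = 4
  B^(n-1-k) = 5^4 mod 1009 = 625
  Delta = 4 * 625 mod 1009 = 482

Answer: 482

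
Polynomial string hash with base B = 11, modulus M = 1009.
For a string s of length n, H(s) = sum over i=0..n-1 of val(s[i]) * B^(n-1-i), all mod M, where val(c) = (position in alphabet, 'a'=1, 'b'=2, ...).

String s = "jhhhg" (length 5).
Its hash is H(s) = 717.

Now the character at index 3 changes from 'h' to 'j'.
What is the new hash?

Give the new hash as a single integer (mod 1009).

Answer: 739

Derivation:
val('h') = 8, val('j') = 10
Position k = 3, exponent = n-1-k = 1
B^1 mod M = 11^1 mod 1009 = 11
Delta = (10 - 8) * 11 mod 1009 = 22
New hash = (717 + 22) mod 1009 = 739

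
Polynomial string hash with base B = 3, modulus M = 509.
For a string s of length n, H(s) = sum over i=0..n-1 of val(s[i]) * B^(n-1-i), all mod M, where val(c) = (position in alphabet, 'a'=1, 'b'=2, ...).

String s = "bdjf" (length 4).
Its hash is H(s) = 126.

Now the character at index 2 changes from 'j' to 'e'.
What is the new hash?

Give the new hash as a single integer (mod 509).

val('j') = 10, val('e') = 5
Position k = 2, exponent = n-1-k = 1
B^1 mod M = 3^1 mod 509 = 3
Delta = (5 - 10) * 3 mod 509 = 494
New hash = (126 + 494) mod 509 = 111

Answer: 111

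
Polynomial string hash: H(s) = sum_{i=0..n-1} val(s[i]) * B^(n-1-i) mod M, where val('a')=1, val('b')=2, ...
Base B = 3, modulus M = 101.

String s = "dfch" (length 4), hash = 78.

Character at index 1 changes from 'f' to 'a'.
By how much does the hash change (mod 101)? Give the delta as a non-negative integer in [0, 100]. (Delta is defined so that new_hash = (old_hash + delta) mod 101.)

Answer: 56

Derivation:
Delta formula: (val(new) - val(old)) * B^(n-1-k) mod M
  val('a') - val('f') = 1 - 6 = -5
  B^(n-1-k) = 3^2 mod 101 = 9
  Delta = -5 * 9 mod 101 = 56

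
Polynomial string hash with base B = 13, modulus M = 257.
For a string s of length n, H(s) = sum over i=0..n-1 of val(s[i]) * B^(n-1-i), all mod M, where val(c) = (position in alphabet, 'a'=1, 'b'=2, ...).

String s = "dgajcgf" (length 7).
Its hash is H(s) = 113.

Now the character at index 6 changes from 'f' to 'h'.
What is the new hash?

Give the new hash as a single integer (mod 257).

val('f') = 6, val('h') = 8
Position k = 6, exponent = n-1-k = 0
B^0 mod M = 13^0 mod 257 = 1
Delta = (8 - 6) * 1 mod 257 = 2
New hash = (113 + 2) mod 257 = 115

Answer: 115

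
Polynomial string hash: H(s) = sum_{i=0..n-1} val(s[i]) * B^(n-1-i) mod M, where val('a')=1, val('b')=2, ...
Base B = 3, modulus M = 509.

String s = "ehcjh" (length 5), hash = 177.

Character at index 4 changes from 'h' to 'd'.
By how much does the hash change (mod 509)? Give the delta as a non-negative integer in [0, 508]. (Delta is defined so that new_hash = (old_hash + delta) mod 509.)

Delta formula: (val(new) - val(old)) * B^(n-1-k) mod M
  val('d') - val('h') = 4 - 8 = -4
  B^(n-1-k) = 3^0 mod 509 = 1
  Delta = -4 * 1 mod 509 = 505

Answer: 505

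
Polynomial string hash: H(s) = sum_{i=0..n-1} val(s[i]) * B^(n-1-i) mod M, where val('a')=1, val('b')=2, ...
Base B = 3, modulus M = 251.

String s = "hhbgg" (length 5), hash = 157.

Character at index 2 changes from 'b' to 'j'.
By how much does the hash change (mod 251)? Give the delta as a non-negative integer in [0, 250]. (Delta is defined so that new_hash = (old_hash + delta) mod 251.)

Delta formula: (val(new) - val(old)) * B^(n-1-k) mod M
  val('j') - val('b') = 10 - 2 = 8
  B^(n-1-k) = 3^2 mod 251 = 9
  Delta = 8 * 9 mod 251 = 72

Answer: 72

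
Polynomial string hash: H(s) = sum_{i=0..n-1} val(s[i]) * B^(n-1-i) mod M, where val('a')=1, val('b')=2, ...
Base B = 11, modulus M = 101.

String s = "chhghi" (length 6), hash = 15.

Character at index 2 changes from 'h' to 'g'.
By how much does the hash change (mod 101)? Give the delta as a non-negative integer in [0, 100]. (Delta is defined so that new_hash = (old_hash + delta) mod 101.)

Delta formula: (val(new) - val(old)) * B^(n-1-k) mod M
  val('g') - val('h') = 7 - 8 = -1
  B^(n-1-k) = 11^3 mod 101 = 18
  Delta = -1 * 18 mod 101 = 83

Answer: 83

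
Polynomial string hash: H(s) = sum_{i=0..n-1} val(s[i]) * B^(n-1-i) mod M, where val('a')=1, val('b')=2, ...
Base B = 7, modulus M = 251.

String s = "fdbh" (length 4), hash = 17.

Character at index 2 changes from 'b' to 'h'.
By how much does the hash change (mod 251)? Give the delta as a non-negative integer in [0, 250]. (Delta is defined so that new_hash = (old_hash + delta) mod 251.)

Answer: 42

Derivation:
Delta formula: (val(new) - val(old)) * B^(n-1-k) mod M
  val('h') - val('b') = 8 - 2 = 6
  B^(n-1-k) = 7^1 mod 251 = 7
  Delta = 6 * 7 mod 251 = 42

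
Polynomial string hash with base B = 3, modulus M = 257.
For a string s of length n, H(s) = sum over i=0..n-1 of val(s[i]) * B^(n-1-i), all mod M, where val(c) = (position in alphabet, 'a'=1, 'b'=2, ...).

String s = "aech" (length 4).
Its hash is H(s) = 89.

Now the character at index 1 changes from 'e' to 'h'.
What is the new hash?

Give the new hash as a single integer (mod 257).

Answer: 116

Derivation:
val('e') = 5, val('h') = 8
Position k = 1, exponent = n-1-k = 2
B^2 mod M = 3^2 mod 257 = 9
Delta = (8 - 5) * 9 mod 257 = 27
New hash = (89 + 27) mod 257 = 116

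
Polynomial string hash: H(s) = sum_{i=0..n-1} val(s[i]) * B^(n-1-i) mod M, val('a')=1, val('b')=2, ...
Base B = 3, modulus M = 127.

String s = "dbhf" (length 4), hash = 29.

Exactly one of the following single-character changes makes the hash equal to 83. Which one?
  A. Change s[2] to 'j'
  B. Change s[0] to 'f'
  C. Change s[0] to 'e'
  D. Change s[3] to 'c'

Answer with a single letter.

Option A: s[2]='h'->'j', delta=(10-8)*3^1 mod 127 = 6, hash=29+6 mod 127 = 35
Option B: s[0]='d'->'f', delta=(6-4)*3^3 mod 127 = 54, hash=29+54 mod 127 = 83 <-- target
Option C: s[0]='d'->'e', delta=(5-4)*3^3 mod 127 = 27, hash=29+27 mod 127 = 56
Option D: s[3]='f'->'c', delta=(3-6)*3^0 mod 127 = 124, hash=29+124 mod 127 = 26

Answer: B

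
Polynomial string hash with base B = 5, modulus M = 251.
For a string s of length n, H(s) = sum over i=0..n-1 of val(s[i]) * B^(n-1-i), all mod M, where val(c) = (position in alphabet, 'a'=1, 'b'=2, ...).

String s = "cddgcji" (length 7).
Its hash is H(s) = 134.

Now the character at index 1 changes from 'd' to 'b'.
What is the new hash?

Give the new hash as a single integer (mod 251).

Answer: 159

Derivation:
val('d') = 4, val('b') = 2
Position k = 1, exponent = n-1-k = 5
B^5 mod M = 5^5 mod 251 = 113
Delta = (2 - 4) * 113 mod 251 = 25
New hash = (134 + 25) mod 251 = 159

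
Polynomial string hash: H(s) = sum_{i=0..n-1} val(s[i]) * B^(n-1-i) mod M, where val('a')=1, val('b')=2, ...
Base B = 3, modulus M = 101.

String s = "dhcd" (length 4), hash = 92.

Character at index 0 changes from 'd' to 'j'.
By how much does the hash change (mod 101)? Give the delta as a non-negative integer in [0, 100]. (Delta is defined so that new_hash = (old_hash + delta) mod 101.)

Answer: 61

Derivation:
Delta formula: (val(new) - val(old)) * B^(n-1-k) mod M
  val('j') - val('d') = 10 - 4 = 6
  B^(n-1-k) = 3^3 mod 101 = 27
  Delta = 6 * 27 mod 101 = 61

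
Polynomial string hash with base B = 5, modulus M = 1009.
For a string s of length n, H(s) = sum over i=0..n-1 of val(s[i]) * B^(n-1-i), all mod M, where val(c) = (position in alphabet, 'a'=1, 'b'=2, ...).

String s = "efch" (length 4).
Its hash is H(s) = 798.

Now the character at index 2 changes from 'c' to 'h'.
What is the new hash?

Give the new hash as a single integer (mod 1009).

Answer: 823

Derivation:
val('c') = 3, val('h') = 8
Position k = 2, exponent = n-1-k = 1
B^1 mod M = 5^1 mod 1009 = 5
Delta = (8 - 3) * 5 mod 1009 = 25
New hash = (798 + 25) mod 1009 = 823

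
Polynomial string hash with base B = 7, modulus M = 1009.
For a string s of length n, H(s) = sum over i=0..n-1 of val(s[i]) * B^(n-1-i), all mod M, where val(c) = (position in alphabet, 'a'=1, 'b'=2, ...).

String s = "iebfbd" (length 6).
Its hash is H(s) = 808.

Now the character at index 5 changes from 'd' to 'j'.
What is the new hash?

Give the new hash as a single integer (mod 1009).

Answer: 814

Derivation:
val('d') = 4, val('j') = 10
Position k = 5, exponent = n-1-k = 0
B^0 mod M = 7^0 mod 1009 = 1
Delta = (10 - 4) * 1 mod 1009 = 6
New hash = (808 + 6) mod 1009 = 814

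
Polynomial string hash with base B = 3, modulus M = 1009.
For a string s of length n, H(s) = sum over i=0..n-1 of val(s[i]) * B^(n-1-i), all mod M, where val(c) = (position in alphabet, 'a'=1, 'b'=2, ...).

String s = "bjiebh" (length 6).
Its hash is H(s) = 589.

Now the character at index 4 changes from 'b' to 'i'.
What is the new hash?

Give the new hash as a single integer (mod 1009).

val('b') = 2, val('i') = 9
Position k = 4, exponent = n-1-k = 1
B^1 mod M = 3^1 mod 1009 = 3
Delta = (9 - 2) * 3 mod 1009 = 21
New hash = (589 + 21) mod 1009 = 610

Answer: 610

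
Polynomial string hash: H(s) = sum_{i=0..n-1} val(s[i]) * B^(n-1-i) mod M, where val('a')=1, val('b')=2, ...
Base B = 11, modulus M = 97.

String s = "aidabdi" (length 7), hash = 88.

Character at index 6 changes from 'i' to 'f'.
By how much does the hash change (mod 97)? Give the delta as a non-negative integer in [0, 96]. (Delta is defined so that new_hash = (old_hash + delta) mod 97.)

Delta formula: (val(new) - val(old)) * B^(n-1-k) mod M
  val('f') - val('i') = 6 - 9 = -3
  B^(n-1-k) = 11^0 mod 97 = 1
  Delta = -3 * 1 mod 97 = 94

Answer: 94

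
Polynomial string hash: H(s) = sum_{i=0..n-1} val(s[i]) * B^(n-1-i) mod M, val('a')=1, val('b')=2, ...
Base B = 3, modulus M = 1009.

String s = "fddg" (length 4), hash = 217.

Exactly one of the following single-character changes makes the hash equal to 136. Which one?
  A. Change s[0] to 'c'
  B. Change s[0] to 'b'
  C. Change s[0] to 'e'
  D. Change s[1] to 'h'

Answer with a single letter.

Option A: s[0]='f'->'c', delta=(3-6)*3^3 mod 1009 = 928, hash=217+928 mod 1009 = 136 <-- target
Option B: s[0]='f'->'b', delta=(2-6)*3^3 mod 1009 = 901, hash=217+901 mod 1009 = 109
Option C: s[0]='f'->'e', delta=(5-6)*3^3 mod 1009 = 982, hash=217+982 mod 1009 = 190
Option D: s[1]='d'->'h', delta=(8-4)*3^2 mod 1009 = 36, hash=217+36 mod 1009 = 253

Answer: A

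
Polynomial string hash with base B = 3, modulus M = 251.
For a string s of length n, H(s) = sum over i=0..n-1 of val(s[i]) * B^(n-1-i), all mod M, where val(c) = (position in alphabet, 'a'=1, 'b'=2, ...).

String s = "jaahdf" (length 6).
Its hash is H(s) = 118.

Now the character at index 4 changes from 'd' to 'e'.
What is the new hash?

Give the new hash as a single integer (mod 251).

val('d') = 4, val('e') = 5
Position k = 4, exponent = n-1-k = 1
B^1 mod M = 3^1 mod 251 = 3
Delta = (5 - 4) * 3 mod 251 = 3
New hash = (118 + 3) mod 251 = 121

Answer: 121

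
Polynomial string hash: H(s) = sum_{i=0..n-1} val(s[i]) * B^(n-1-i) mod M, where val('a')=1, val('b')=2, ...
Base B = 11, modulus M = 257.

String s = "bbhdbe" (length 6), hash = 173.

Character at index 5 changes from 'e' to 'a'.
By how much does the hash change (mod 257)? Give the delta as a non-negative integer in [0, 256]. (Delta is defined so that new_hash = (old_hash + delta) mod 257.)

Answer: 253

Derivation:
Delta formula: (val(new) - val(old)) * B^(n-1-k) mod M
  val('a') - val('e') = 1 - 5 = -4
  B^(n-1-k) = 11^0 mod 257 = 1
  Delta = -4 * 1 mod 257 = 253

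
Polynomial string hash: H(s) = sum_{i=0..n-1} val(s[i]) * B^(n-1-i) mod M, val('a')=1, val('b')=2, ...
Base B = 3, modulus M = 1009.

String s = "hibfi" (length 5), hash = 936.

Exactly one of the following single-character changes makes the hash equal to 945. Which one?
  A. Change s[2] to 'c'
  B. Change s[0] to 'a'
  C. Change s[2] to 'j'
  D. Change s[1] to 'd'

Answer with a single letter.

Option A: s[2]='b'->'c', delta=(3-2)*3^2 mod 1009 = 9, hash=936+9 mod 1009 = 945 <-- target
Option B: s[0]='h'->'a', delta=(1-8)*3^4 mod 1009 = 442, hash=936+442 mod 1009 = 369
Option C: s[2]='b'->'j', delta=(10-2)*3^2 mod 1009 = 72, hash=936+72 mod 1009 = 1008
Option D: s[1]='i'->'d', delta=(4-9)*3^3 mod 1009 = 874, hash=936+874 mod 1009 = 801

Answer: A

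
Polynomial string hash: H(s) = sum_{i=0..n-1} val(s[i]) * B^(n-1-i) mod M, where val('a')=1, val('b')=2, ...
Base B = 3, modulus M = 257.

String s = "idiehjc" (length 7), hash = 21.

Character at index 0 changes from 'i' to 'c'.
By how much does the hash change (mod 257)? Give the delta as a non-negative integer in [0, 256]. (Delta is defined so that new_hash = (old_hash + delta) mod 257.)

Answer: 252

Derivation:
Delta formula: (val(new) - val(old)) * B^(n-1-k) mod M
  val('c') - val('i') = 3 - 9 = -6
  B^(n-1-k) = 3^6 mod 257 = 215
  Delta = -6 * 215 mod 257 = 252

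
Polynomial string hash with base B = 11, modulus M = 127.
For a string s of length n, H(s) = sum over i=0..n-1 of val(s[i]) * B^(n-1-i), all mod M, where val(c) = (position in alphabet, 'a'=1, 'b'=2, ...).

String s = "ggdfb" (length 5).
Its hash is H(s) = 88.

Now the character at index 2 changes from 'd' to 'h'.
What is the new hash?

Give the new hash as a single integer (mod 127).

Answer: 64

Derivation:
val('d') = 4, val('h') = 8
Position k = 2, exponent = n-1-k = 2
B^2 mod M = 11^2 mod 127 = 121
Delta = (8 - 4) * 121 mod 127 = 103
New hash = (88 + 103) mod 127 = 64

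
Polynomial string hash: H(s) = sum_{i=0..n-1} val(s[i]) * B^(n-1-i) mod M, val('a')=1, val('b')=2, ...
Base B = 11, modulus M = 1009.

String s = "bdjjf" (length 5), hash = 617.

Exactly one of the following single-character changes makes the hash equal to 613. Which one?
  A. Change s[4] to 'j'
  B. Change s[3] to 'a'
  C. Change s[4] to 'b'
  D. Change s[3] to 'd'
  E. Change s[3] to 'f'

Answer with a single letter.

Answer: C

Derivation:
Option A: s[4]='f'->'j', delta=(10-6)*11^0 mod 1009 = 4, hash=617+4 mod 1009 = 621
Option B: s[3]='j'->'a', delta=(1-10)*11^1 mod 1009 = 910, hash=617+910 mod 1009 = 518
Option C: s[4]='f'->'b', delta=(2-6)*11^0 mod 1009 = 1005, hash=617+1005 mod 1009 = 613 <-- target
Option D: s[3]='j'->'d', delta=(4-10)*11^1 mod 1009 = 943, hash=617+943 mod 1009 = 551
Option E: s[3]='j'->'f', delta=(6-10)*11^1 mod 1009 = 965, hash=617+965 mod 1009 = 573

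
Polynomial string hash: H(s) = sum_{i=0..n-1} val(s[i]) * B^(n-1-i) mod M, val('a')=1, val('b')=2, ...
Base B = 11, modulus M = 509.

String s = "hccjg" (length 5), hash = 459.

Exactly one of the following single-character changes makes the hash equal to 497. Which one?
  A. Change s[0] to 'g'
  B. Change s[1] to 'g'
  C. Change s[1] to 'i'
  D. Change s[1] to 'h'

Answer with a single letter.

Answer: D

Derivation:
Option A: s[0]='h'->'g', delta=(7-8)*11^4 mod 509 = 120, hash=459+120 mod 509 = 70
Option B: s[1]='c'->'g', delta=(7-3)*11^3 mod 509 = 234, hash=459+234 mod 509 = 184
Option C: s[1]='c'->'i', delta=(9-3)*11^3 mod 509 = 351, hash=459+351 mod 509 = 301
Option D: s[1]='c'->'h', delta=(8-3)*11^3 mod 509 = 38, hash=459+38 mod 509 = 497 <-- target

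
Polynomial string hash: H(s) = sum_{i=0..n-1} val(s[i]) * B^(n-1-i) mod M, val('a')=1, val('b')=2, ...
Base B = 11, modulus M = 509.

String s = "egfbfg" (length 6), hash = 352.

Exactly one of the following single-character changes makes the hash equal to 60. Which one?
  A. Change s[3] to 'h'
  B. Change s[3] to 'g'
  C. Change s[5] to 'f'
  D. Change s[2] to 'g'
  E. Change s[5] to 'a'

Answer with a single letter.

Option A: s[3]='b'->'h', delta=(8-2)*11^2 mod 509 = 217, hash=352+217 mod 509 = 60 <-- target
Option B: s[3]='b'->'g', delta=(7-2)*11^2 mod 509 = 96, hash=352+96 mod 509 = 448
Option C: s[5]='g'->'f', delta=(6-7)*11^0 mod 509 = 508, hash=352+508 mod 509 = 351
Option D: s[2]='f'->'g', delta=(7-6)*11^3 mod 509 = 313, hash=352+313 mod 509 = 156
Option E: s[5]='g'->'a', delta=(1-7)*11^0 mod 509 = 503, hash=352+503 mod 509 = 346

Answer: A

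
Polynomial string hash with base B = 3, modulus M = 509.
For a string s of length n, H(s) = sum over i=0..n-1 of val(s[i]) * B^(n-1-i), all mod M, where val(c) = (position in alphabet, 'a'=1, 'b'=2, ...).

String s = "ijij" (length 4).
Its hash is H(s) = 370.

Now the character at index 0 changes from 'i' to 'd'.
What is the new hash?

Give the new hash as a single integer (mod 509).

val('i') = 9, val('d') = 4
Position k = 0, exponent = n-1-k = 3
B^3 mod M = 3^3 mod 509 = 27
Delta = (4 - 9) * 27 mod 509 = 374
New hash = (370 + 374) mod 509 = 235

Answer: 235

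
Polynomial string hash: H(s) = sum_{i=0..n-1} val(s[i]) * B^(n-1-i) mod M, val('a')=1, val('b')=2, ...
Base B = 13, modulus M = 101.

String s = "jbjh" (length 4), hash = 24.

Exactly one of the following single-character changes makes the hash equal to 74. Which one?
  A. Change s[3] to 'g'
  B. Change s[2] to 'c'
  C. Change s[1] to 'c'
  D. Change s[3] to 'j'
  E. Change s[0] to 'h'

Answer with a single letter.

Option A: s[3]='h'->'g', delta=(7-8)*13^0 mod 101 = 100, hash=24+100 mod 101 = 23
Option B: s[2]='j'->'c', delta=(3-10)*13^1 mod 101 = 10, hash=24+10 mod 101 = 34
Option C: s[1]='b'->'c', delta=(3-2)*13^2 mod 101 = 68, hash=24+68 mod 101 = 92
Option D: s[3]='h'->'j', delta=(10-8)*13^0 mod 101 = 2, hash=24+2 mod 101 = 26
Option E: s[0]='j'->'h', delta=(8-10)*13^3 mod 101 = 50, hash=24+50 mod 101 = 74 <-- target

Answer: E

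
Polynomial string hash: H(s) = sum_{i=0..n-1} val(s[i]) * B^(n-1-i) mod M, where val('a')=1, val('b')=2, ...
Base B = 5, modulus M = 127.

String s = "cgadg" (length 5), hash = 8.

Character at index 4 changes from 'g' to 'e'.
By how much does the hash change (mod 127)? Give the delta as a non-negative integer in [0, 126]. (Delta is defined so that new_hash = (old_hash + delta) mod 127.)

Answer: 125

Derivation:
Delta formula: (val(new) - val(old)) * B^(n-1-k) mod M
  val('e') - val('g') = 5 - 7 = -2
  B^(n-1-k) = 5^0 mod 127 = 1
  Delta = -2 * 1 mod 127 = 125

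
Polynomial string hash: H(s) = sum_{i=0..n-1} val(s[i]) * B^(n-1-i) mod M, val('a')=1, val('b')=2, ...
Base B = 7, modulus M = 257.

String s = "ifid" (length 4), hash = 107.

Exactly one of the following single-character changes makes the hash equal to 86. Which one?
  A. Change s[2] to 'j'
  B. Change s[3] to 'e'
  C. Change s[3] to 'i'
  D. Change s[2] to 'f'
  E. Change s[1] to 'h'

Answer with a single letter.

Answer: D

Derivation:
Option A: s[2]='i'->'j', delta=(10-9)*7^1 mod 257 = 7, hash=107+7 mod 257 = 114
Option B: s[3]='d'->'e', delta=(5-4)*7^0 mod 257 = 1, hash=107+1 mod 257 = 108
Option C: s[3]='d'->'i', delta=(9-4)*7^0 mod 257 = 5, hash=107+5 mod 257 = 112
Option D: s[2]='i'->'f', delta=(6-9)*7^1 mod 257 = 236, hash=107+236 mod 257 = 86 <-- target
Option E: s[1]='f'->'h', delta=(8-6)*7^2 mod 257 = 98, hash=107+98 mod 257 = 205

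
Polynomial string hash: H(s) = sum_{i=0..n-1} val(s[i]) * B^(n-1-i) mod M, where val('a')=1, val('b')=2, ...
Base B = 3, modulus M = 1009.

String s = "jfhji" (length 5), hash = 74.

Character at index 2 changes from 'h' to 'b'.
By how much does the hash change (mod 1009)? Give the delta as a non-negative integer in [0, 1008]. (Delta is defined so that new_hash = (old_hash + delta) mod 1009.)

Delta formula: (val(new) - val(old)) * B^(n-1-k) mod M
  val('b') - val('h') = 2 - 8 = -6
  B^(n-1-k) = 3^2 mod 1009 = 9
  Delta = -6 * 9 mod 1009 = 955

Answer: 955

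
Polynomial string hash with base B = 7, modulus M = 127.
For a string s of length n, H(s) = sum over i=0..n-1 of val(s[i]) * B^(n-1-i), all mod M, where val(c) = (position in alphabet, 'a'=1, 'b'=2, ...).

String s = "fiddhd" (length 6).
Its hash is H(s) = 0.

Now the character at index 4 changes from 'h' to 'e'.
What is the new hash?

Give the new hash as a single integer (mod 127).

val('h') = 8, val('e') = 5
Position k = 4, exponent = n-1-k = 1
B^1 mod M = 7^1 mod 127 = 7
Delta = (5 - 8) * 7 mod 127 = 106
New hash = (0 + 106) mod 127 = 106

Answer: 106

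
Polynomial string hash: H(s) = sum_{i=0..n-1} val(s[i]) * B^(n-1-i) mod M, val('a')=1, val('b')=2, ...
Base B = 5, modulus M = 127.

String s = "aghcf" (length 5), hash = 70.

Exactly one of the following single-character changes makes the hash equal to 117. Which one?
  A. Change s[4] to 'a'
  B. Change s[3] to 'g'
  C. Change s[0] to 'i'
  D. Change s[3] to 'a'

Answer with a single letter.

Option A: s[4]='f'->'a', delta=(1-6)*5^0 mod 127 = 122, hash=70+122 mod 127 = 65
Option B: s[3]='c'->'g', delta=(7-3)*5^1 mod 127 = 20, hash=70+20 mod 127 = 90
Option C: s[0]='a'->'i', delta=(9-1)*5^4 mod 127 = 47, hash=70+47 mod 127 = 117 <-- target
Option D: s[3]='c'->'a', delta=(1-3)*5^1 mod 127 = 117, hash=70+117 mod 127 = 60

Answer: C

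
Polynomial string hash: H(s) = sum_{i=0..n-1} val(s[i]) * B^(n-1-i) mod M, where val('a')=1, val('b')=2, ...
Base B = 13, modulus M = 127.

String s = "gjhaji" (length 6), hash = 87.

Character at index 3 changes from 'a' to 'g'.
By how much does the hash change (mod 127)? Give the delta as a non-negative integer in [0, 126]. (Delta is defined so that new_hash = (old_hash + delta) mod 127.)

Answer: 125

Derivation:
Delta formula: (val(new) - val(old)) * B^(n-1-k) mod M
  val('g') - val('a') = 7 - 1 = 6
  B^(n-1-k) = 13^2 mod 127 = 42
  Delta = 6 * 42 mod 127 = 125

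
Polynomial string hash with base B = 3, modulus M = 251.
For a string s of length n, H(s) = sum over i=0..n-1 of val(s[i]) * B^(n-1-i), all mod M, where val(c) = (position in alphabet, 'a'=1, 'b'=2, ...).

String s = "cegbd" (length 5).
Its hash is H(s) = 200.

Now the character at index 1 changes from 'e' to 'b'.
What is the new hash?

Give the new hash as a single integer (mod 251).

val('e') = 5, val('b') = 2
Position k = 1, exponent = n-1-k = 3
B^3 mod M = 3^3 mod 251 = 27
Delta = (2 - 5) * 27 mod 251 = 170
New hash = (200 + 170) mod 251 = 119

Answer: 119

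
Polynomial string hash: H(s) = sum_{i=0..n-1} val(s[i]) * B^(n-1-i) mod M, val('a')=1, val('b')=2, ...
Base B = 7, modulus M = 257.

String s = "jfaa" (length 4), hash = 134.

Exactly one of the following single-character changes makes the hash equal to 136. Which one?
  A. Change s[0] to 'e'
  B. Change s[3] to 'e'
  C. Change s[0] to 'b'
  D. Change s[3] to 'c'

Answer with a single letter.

Answer: D

Derivation:
Option A: s[0]='j'->'e', delta=(5-10)*7^3 mod 257 = 84, hash=134+84 mod 257 = 218
Option B: s[3]='a'->'e', delta=(5-1)*7^0 mod 257 = 4, hash=134+4 mod 257 = 138
Option C: s[0]='j'->'b', delta=(2-10)*7^3 mod 257 = 83, hash=134+83 mod 257 = 217
Option D: s[3]='a'->'c', delta=(3-1)*7^0 mod 257 = 2, hash=134+2 mod 257 = 136 <-- target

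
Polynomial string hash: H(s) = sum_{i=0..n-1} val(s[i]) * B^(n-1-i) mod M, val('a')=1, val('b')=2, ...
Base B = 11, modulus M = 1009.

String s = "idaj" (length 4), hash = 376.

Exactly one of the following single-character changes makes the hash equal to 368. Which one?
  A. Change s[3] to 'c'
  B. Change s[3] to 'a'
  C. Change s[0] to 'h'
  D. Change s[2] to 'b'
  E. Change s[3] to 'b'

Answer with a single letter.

Option A: s[3]='j'->'c', delta=(3-10)*11^0 mod 1009 = 1002, hash=376+1002 mod 1009 = 369
Option B: s[3]='j'->'a', delta=(1-10)*11^0 mod 1009 = 1000, hash=376+1000 mod 1009 = 367
Option C: s[0]='i'->'h', delta=(8-9)*11^3 mod 1009 = 687, hash=376+687 mod 1009 = 54
Option D: s[2]='a'->'b', delta=(2-1)*11^1 mod 1009 = 11, hash=376+11 mod 1009 = 387
Option E: s[3]='j'->'b', delta=(2-10)*11^0 mod 1009 = 1001, hash=376+1001 mod 1009 = 368 <-- target

Answer: E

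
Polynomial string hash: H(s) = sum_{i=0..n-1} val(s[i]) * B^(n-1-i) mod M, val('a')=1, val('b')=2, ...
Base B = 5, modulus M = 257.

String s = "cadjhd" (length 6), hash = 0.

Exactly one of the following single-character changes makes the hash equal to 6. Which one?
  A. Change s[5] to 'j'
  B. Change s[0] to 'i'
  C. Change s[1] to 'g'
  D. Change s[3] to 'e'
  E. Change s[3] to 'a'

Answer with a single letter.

Option A: s[5]='d'->'j', delta=(10-4)*5^0 mod 257 = 6, hash=0+6 mod 257 = 6 <-- target
Option B: s[0]='c'->'i', delta=(9-3)*5^5 mod 257 = 246, hash=0+246 mod 257 = 246
Option C: s[1]='a'->'g', delta=(7-1)*5^4 mod 257 = 152, hash=0+152 mod 257 = 152
Option D: s[3]='j'->'e', delta=(5-10)*5^2 mod 257 = 132, hash=0+132 mod 257 = 132
Option E: s[3]='j'->'a', delta=(1-10)*5^2 mod 257 = 32, hash=0+32 mod 257 = 32

Answer: A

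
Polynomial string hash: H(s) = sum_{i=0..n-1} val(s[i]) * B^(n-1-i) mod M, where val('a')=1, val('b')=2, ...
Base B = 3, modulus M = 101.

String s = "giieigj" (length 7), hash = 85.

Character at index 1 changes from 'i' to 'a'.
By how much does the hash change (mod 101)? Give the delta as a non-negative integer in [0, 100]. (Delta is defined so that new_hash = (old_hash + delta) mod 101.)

Answer: 76

Derivation:
Delta formula: (val(new) - val(old)) * B^(n-1-k) mod M
  val('a') - val('i') = 1 - 9 = -8
  B^(n-1-k) = 3^5 mod 101 = 41
  Delta = -8 * 41 mod 101 = 76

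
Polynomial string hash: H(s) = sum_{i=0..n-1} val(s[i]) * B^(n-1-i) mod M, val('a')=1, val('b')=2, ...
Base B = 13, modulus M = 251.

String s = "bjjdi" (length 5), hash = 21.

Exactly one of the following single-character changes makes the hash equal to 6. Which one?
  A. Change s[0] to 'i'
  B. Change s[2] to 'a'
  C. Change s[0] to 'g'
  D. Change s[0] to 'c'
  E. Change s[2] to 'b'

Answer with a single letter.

Option A: s[0]='b'->'i', delta=(9-2)*13^4 mod 251 = 131, hash=21+131 mod 251 = 152
Option B: s[2]='j'->'a', delta=(1-10)*13^2 mod 251 = 236, hash=21+236 mod 251 = 6 <-- target
Option C: s[0]='b'->'g', delta=(7-2)*13^4 mod 251 = 237, hash=21+237 mod 251 = 7
Option D: s[0]='b'->'c', delta=(3-2)*13^4 mod 251 = 198, hash=21+198 mod 251 = 219
Option E: s[2]='j'->'b', delta=(2-10)*13^2 mod 251 = 154, hash=21+154 mod 251 = 175

Answer: B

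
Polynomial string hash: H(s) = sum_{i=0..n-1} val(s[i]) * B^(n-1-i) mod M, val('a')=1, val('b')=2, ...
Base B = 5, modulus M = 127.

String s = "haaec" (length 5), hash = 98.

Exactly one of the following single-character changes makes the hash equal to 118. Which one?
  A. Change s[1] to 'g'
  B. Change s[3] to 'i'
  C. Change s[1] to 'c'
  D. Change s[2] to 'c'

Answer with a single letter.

Answer: B

Derivation:
Option A: s[1]='a'->'g', delta=(7-1)*5^3 mod 127 = 115, hash=98+115 mod 127 = 86
Option B: s[3]='e'->'i', delta=(9-5)*5^1 mod 127 = 20, hash=98+20 mod 127 = 118 <-- target
Option C: s[1]='a'->'c', delta=(3-1)*5^3 mod 127 = 123, hash=98+123 mod 127 = 94
Option D: s[2]='a'->'c', delta=(3-1)*5^2 mod 127 = 50, hash=98+50 mod 127 = 21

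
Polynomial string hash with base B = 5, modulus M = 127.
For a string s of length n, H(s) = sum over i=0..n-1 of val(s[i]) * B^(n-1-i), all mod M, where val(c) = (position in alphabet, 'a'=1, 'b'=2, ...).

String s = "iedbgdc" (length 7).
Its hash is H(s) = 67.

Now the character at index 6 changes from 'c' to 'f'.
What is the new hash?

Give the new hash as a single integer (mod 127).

Answer: 70

Derivation:
val('c') = 3, val('f') = 6
Position k = 6, exponent = n-1-k = 0
B^0 mod M = 5^0 mod 127 = 1
Delta = (6 - 3) * 1 mod 127 = 3
New hash = (67 + 3) mod 127 = 70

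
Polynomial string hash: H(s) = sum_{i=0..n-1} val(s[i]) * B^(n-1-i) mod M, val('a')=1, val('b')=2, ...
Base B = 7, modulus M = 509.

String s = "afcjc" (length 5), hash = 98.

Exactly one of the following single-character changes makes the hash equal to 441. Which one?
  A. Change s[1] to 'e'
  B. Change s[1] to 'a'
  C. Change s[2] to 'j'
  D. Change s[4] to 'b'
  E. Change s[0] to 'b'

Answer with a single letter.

Option A: s[1]='f'->'e', delta=(5-6)*7^3 mod 509 = 166, hash=98+166 mod 509 = 264
Option B: s[1]='f'->'a', delta=(1-6)*7^3 mod 509 = 321, hash=98+321 mod 509 = 419
Option C: s[2]='c'->'j', delta=(10-3)*7^2 mod 509 = 343, hash=98+343 mod 509 = 441 <-- target
Option D: s[4]='c'->'b', delta=(2-3)*7^0 mod 509 = 508, hash=98+508 mod 509 = 97
Option E: s[0]='a'->'b', delta=(2-1)*7^4 mod 509 = 365, hash=98+365 mod 509 = 463

Answer: C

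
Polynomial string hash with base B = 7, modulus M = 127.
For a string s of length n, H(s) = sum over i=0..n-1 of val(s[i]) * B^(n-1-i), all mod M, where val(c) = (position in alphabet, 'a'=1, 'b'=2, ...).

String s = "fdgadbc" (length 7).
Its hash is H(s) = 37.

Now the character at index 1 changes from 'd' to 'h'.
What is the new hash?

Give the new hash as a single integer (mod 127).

val('d') = 4, val('h') = 8
Position k = 1, exponent = n-1-k = 5
B^5 mod M = 7^5 mod 127 = 43
Delta = (8 - 4) * 43 mod 127 = 45
New hash = (37 + 45) mod 127 = 82

Answer: 82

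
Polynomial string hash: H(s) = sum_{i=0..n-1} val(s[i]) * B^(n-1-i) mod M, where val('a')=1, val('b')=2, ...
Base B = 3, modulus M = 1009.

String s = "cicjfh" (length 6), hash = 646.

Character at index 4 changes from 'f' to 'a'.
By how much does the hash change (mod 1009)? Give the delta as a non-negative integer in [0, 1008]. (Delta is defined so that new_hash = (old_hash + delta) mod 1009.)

Delta formula: (val(new) - val(old)) * B^(n-1-k) mod M
  val('a') - val('f') = 1 - 6 = -5
  B^(n-1-k) = 3^1 mod 1009 = 3
  Delta = -5 * 3 mod 1009 = 994

Answer: 994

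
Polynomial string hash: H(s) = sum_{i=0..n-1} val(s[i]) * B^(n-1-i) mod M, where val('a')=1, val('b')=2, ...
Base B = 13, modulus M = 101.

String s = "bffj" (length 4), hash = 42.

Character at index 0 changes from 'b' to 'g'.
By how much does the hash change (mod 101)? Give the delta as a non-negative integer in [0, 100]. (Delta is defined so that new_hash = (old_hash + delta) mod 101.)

Answer: 77

Derivation:
Delta formula: (val(new) - val(old)) * B^(n-1-k) mod M
  val('g') - val('b') = 7 - 2 = 5
  B^(n-1-k) = 13^3 mod 101 = 76
  Delta = 5 * 76 mod 101 = 77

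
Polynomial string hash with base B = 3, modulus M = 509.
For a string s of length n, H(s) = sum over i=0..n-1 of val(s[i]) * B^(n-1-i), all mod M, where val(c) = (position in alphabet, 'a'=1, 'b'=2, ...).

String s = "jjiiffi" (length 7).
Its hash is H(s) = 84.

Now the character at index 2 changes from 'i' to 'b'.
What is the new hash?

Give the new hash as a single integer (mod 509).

val('i') = 9, val('b') = 2
Position k = 2, exponent = n-1-k = 4
B^4 mod M = 3^4 mod 509 = 81
Delta = (2 - 9) * 81 mod 509 = 451
New hash = (84 + 451) mod 509 = 26

Answer: 26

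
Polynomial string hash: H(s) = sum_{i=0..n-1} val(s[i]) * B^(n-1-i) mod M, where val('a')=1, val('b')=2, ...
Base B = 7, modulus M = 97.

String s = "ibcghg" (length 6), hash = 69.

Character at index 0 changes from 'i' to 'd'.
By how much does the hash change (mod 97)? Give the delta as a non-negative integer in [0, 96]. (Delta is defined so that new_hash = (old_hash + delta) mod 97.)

Answer: 64

Derivation:
Delta formula: (val(new) - val(old)) * B^(n-1-k) mod M
  val('d') - val('i') = 4 - 9 = -5
  B^(n-1-k) = 7^5 mod 97 = 26
  Delta = -5 * 26 mod 97 = 64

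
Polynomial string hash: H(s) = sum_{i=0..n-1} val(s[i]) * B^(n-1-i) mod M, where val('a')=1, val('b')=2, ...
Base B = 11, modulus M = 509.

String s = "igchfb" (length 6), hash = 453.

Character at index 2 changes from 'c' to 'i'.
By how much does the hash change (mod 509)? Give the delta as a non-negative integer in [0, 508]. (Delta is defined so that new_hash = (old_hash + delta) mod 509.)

Delta formula: (val(new) - val(old)) * B^(n-1-k) mod M
  val('i') - val('c') = 9 - 3 = 6
  B^(n-1-k) = 11^3 mod 509 = 313
  Delta = 6 * 313 mod 509 = 351

Answer: 351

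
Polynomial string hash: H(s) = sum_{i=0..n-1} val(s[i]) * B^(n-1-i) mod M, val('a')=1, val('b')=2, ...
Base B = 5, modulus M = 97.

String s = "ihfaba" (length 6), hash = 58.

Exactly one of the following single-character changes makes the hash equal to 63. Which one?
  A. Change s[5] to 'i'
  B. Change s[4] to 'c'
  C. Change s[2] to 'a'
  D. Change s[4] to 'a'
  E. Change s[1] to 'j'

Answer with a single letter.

Answer: B

Derivation:
Option A: s[5]='a'->'i', delta=(9-1)*5^0 mod 97 = 8, hash=58+8 mod 97 = 66
Option B: s[4]='b'->'c', delta=(3-2)*5^1 mod 97 = 5, hash=58+5 mod 97 = 63 <-- target
Option C: s[2]='f'->'a', delta=(1-6)*5^3 mod 97 = 54, hash=58+54 mod 97 = 15
Option D: s[4]='b'->'a', delta=(1-2)*5^1 mod 97 = 92, hash=58+92 mod 97 = 53
Option E: s[1]='h'->'j', delta=(10-8)*5^4 mod 97 = 86, hash=58+86 mod 97 = 47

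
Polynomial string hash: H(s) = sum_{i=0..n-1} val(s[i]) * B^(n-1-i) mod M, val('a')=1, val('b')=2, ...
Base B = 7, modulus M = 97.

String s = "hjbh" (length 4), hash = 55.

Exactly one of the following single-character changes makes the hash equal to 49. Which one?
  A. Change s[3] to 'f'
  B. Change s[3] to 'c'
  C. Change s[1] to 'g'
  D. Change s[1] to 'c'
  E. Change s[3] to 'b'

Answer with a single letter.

Answer: E

Derivation:
Option A: s[3]='h'->'f', delta=(6-8)*7^0 mod 97 = 95, hash=55+95 mod 97 = 53
Option B: s[3]='h'->'c', delta=(3-8)*7^0 mod 97 = 92, hash=55+92 mod 97 = 50
Option C: s[1]='j'->'g', delta=(7-10)*7^2 mod 97 = 47, hash=55+47 mod 97 = 5
Option D: s[1]='j'->'c', delta=(3-10)*7^2 mod 97 = 45, hash=55+45 mod 97 = 3
Option E: s[3]='h'->'b', delta=(2-8)*7^0 mod 97 = 91, hash=55+91 mod 97 = 49 <-- target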